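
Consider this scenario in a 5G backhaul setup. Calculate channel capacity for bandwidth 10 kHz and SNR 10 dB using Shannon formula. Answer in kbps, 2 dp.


Given: B = 10 kHz, SNR = 10 dB
SNR linear = 10^(10/10) = 10
1 + SNR = 11
log2(11) = 3.4594316186
C = 10 * 1000 * 3.4594316186 = 34594.3162 bps
C = 34.594316 kbps -> 34.59 kbps (2 dp)

34.59


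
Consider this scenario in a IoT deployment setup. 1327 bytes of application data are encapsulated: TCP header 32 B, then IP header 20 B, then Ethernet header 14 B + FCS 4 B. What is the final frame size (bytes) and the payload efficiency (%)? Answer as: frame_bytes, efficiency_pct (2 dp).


TCP segment = 1327 + 32 = 1359 B
IP packet = 1359 + 20 = 1379 B
Ethernet frame = 1379 + 14 + 4 = 1397 B
Efficiency = app / frame = 1327 / 1397 = 0.949893 = 94.9893% -> 94.99% (2 dp)

1397, 94.99


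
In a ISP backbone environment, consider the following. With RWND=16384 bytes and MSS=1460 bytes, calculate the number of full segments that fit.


Given: RWND = 16384 bytes, MSS = 1460 bytes
Full segments = floor(RWND / MSS)
Full segments = floor(16384 / 1460)
Full segments = floor(11.2219) = 11

11


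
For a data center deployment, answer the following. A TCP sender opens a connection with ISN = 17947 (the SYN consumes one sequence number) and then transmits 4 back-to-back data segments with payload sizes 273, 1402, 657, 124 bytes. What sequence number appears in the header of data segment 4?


The SYN occupies sequence number ISN = 17947, so the first data byte is ISN + 1 = 17948.
SEQ of data segment i = (ISN + 1) + sum of payload sizes of segments 1..i-1.
Segment 1: SEQ = 17948, payload = 273 bytes
Segment 2: SEQ = 18221, payload = 1402 bytes
Segment 3: SEQ = 19623, payload = 657 bytes
Segment 4: SEQ = 20280, payload = 124 bytes
SEQ of segment 4 = 17948 + 273 + 1402 + 657 = 20280

20280


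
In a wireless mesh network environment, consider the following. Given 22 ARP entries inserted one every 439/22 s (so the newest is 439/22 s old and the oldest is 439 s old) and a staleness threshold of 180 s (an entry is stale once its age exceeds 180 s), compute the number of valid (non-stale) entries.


Ages are k * 439/22 s for k = 1..22 (spacing = 19.9545 s).
Entry k is valid iff k * 439/22 <= 180 iff k <= 22 * 180 / 439 = 9.0205
n_valid = floor(9.0205) = 9
(n_stale = 22 - 9 = 13)

9


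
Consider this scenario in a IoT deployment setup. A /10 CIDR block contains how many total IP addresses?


Given: CIDR prefix /10
Host bits = 32 - 10 = 22
Total addresses = 2^22 = 4194304

4194304


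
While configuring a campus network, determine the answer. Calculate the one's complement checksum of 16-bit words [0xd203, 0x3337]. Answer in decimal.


Given words: [0xd203, 0x3337]
Step 1: Sum all words
Raw sum = 53763 + 13111 = 66874
Step 2: Fold carry: (1338 + 1) = 1339
One's complement = ~1339 & 0xFFFF = 64196

64196


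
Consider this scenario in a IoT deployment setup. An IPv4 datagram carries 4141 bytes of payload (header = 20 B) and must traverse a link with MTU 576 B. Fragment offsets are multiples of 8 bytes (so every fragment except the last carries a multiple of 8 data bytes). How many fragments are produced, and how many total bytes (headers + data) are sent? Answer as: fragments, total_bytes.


Max data per non-final fragment = floor((MTU - header)/8)*8 = floor((576 - 20)/8)*8 = floor(556/8)*8 = 552 B
Final fragment needs no 8-byte alignment: it can carry up to MTU - header = 556 B
Non-final fragments needed = ceil((payload - 556) / 552) = ceil(3585/552) = ceil(6.4946) = 7
Number of fragments = 7 + 1 = 8
Fragment sizes (data): 7 * 552 B + 277 B (last, 277 <= 556 OK)
Total bytes sent = payload + n_frags * header = 4141 + 8*20 = 4141 + 160 = 4301 B

8, 4301


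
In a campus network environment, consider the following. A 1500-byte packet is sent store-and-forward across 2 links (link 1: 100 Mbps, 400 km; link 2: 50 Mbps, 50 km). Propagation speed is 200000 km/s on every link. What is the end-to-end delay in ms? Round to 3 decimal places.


Packet = 1500 bytes = 12000 bits. Store-and-forward: sum (t_trans + t_prop) per link.
Link 1: t_trans = 12000/(100*10^6) s = 0.1200 ms; t_prop = 400/200000 s = 2.0000 ms; subtotal = 2.1200 ms
Link 2: t_trans = 12000/(50*10^6) s = 0.2400 ms; t_prop = 50/200000 s = 0.2500 ms; subtotal = 0.4900 ms
End-to-end = 2.1200 + 0.4900 = 2.6100 ms -> 2.610 ms (3 dp)

2.610


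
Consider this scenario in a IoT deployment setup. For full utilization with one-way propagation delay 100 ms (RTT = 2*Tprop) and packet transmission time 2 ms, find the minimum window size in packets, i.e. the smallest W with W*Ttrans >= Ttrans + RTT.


Given: Ttrans = 2 ms, RTT = 200 ms (= 2 * Tprop, Tprop = 100 ms)
Time until first ACK returns = Ttrans + RTT = 2 + 200 = 202 ms
Need W * Ttrans >= Ttrans + RTT  ->  W >= (Ttrans + RTT) / Ttrans
(Ttrans + RTT) / Ttrans = 202 / 2 = 101
W_min = ceil(101) = 101

101


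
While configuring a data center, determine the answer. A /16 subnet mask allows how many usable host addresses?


Given: subnet mask /16
Host bits = 32 - 16 = 16
Total addresses = 2^16 = 65536
Usable hosts = 65536 - 2 (network + broadcast) = 65534

65534


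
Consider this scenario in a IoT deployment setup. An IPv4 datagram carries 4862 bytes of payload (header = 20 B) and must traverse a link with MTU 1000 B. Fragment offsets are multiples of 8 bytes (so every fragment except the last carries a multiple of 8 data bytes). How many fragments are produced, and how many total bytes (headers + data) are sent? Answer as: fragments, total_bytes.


Max data per non-final fragment = floor((MTU - header)/8)*8 = floor((1000 - 20)/8)*8 = floor(980/8)*8 = 976 B
Final fragment needs no 8-byte alignment: it can carry up to MTU - header = 980 B
Non-final fragments needed = ceil((payload - 980) / 976) = ceil(3882/976) = ceil(3.9775) = 4
Number of fragments = 4 + 1 = 5
Fragment sizes (data): 4 * 976 B + 958 B (last, 958 <= 980 OK)
Total bytes sent = payload + n_frags * header = 4862 + 5*20 = 4862 + 100 = 4962 B

5, 4962


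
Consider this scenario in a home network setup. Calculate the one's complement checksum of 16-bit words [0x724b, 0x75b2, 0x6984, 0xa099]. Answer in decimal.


Given words: [0x724b, 0x75b2, 0x6984, 0xa099]
Step 1: Sum all words
Raw sum = 29259 + 30130 + 27012 + 41113 = 127514
Step 2: Fold carry: (61978 + 1) = 61979
One's complement = ~61979 & 0xFFFF = 3556

3556


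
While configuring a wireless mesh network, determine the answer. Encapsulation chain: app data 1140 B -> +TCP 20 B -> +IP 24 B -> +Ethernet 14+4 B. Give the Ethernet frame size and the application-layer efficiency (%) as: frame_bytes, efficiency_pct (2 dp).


TCP segment = 1140 + 20 = 1160 B
IP packet = 1160 + 24 = 1184 B
Ethernet frame = 1184 + 14 + 4 = 1202 B
Efficiency = app / frame = 1140 / 1202 = 0.948419 = 94.8419% -> 94.84% (2 dp)

1202, 94.84


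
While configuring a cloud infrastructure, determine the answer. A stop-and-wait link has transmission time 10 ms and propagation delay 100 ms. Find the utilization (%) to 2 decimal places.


Given: Ttrans = 10 ms, Tprop = 100 ms
RTT = 2 * Tprop = 2 * 100 = 200 ms
U = Ttrans / (Ttrans + RTT)
U = 10 / (10 + 200)
U = 10 / 210 = 0.047619
U% = 4.76%

4.76


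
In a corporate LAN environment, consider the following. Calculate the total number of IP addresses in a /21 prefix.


Given: CIDR prefix /21
Host bits = 32 - 21 = 11
Total addresses = 2^11 = 2048

2048


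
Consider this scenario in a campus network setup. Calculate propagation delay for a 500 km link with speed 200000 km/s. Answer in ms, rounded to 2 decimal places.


Given: distance = 500 km, speed = 200000 km/s
Delay = distance / speed = 500 / 200000 seconds
Delay in ms = 500 * 1000 / 200000
Delay = 2.5000 ms
Rounded to 2 dp = 2.50 ms

2.50


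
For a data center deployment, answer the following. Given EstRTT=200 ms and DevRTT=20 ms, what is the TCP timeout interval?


Given: EstRTT = 200 ms, DevRTT = 20 ms
Timeout = EstRTT + 4 * DevRTT
4 * DevRTT = 4 * 20 = 80
Timeout = 200 + 80 = 280 ms

280


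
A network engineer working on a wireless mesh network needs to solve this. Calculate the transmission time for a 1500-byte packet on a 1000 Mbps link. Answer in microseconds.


Given: packet = 1500 bytes, bandwidth = 1000 Mbps
Packet in bits = 1500 * 8 = 12000 bits
Bandwidth = 1000 * 10^6 = 1000000000 bps
Time = 12000 / 1000000000 seconds
Time in us = 12000 * 10^6 / 1000000000 = 12

12


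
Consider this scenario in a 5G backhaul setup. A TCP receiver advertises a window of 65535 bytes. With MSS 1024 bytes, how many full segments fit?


Given: RWND = 65535 bytes, MSS = 1024 bytes
Full segments = floor(RWND / MSS)
Full segments = floor(65535 / 1024)
Full segments = floor(63.999) = 63

63


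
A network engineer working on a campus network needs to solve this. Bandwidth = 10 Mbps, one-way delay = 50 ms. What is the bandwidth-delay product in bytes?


Given: bandwidth = 10 Mbps, delay = 50 ms
BDP in bits = 10 * 10^6 * 50 / 1000
BDP in bits = 500000
BDP in bytes = 500000 / 8 = 62500

62500


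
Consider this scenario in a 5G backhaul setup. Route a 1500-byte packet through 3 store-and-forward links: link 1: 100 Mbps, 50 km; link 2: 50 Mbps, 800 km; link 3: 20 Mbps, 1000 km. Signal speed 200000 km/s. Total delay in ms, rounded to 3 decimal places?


Packet = 1500 bytes = 12000 bits. Store-and-forward: sum (t_trans + t_prop) per link.
Link 1: t_trans = 12000/(100*10^6) s = 0.1200 ms; t_prop = 50/200000 s = 0.2500 ms; subtotal = 0.3700 ms
Link 2: t_trans = 12000/(50*10^6) s = 0.2400 ms; t_prop = 800/200000 s = 4.0000 ms; subtotal = 4.2400 ms
Link 3: t_trans = 12000/(20*10^6) s = 0.6000 ms; t_prop = 1000/200000 s = 5.0000 ms; subtotal = 5.6000 ms
End-to-end = 0.3700 + 4.2400 + 5.6000 = 10.2100 ms -> 10.210 ms (3 dp)

10.210


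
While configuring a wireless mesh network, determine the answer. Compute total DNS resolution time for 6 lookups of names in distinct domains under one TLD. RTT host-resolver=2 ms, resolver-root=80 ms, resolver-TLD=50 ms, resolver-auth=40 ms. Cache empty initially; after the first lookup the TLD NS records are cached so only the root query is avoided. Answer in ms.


Lookup 1 (cold cache): local + root + TLD + auth = 2 + 80 + 50 + 40 = 172 ms
Lookups 2..6 (TLD NS cached -> skip root; new domain -> still ask TLD and auth): local + TLD + auth = 2 + 50 + 40 = 92 ms each
Remaining 5 lookups: 5 * 92 = 460 ms
Total = 172 + 460 = 632 ms

632


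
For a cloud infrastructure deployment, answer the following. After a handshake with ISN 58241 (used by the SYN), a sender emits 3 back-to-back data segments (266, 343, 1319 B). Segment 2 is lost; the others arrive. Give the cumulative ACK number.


SYN uses sequence number 58241; first data byte = ISN + 1 = 58242.
Segment 1: SEQ = 58242, len = 266 B, covers [58242, 58507]
Segment 2: SEQ = 58508, len = 343 B, covers [58508, 58850] [LOST]
Segment 3: SEQ = 58851, len = 1319 B, covers [58851, 60169]
In-order data received: bytes [58242, 58507] (segments 1..1).
Segment 2 missing -> gap begins at byte 58508; later segments buffered out of order.
Cumulative ACK = next expected in-order byte = 58242 + 266 = 58508

58508


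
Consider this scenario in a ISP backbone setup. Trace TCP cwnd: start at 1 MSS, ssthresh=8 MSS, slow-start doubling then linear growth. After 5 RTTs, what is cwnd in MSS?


RTT 0: cwnd = 1 MSS (initial)
RTT 1: cwnd = 2 MSS (slow start, doubled)
RTT 2: cwnd = 4 MSS (slow start, doubled)
RTT 3: cwnd = 8 MSS (slow start, doubled)
RTT 4: cwnd = 9 MSS (congestion avoidance, +1)
RTT 5: cwnd = 10 MSS (congestion avoidance, +1)

10


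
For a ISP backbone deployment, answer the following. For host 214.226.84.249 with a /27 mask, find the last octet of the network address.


Given: IP = 214.226.84.249, prefix = /27
Subnet mask = 255.255.255.224
Last octet of IP: 249
Last octet of mask: 224
Network last octet = 249 AND 224 = 224

224


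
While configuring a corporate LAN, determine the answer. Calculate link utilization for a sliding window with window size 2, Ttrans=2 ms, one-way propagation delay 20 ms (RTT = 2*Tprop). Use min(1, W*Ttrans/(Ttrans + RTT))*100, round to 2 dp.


Given: W = 2, Ttrans = 2 ms, RTT = 40 ms (= 2 * Tprop, Tprop = 20 ms)
Cycle time = Ttrans + RTT = 2 + 40 = 42 ms (first packet sent until its ACK returns)
W * Ttrans = 2 * 2 = 4 ms of sending per cycle
W * Ttrans / (Ttrans + RTT) = 4 / 42 = 0.095238
U = min(1, 0.095238) = 0.095238
U% = 9.52%

9.52


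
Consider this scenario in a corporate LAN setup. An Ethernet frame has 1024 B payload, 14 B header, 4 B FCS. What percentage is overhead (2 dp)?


Given: payload = 1024 B, header = 14 B, trailer = 4 B
Overhead bytes = header + trailer = 14 + 4 = 18
Total frame = payload + overhead = 1024 + 18 = 1042
Overhead % = 18 / 1042 * 100 = 1.7274% -> 1.73% (2 dp)

1.73


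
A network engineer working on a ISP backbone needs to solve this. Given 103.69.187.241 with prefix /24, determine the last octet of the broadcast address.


Given: IP = 103.69.187.241, prefix = /24
Host bits = 32 - 24 = 8
Network last octet = 241 AND mask = 0
Host part size = 2^8 - 1 = 255
Broadcast last octet = 0 OR 255 = 255

255


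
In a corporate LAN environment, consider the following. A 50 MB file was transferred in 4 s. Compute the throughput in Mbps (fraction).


Given: file = 50 MB, time = 4 s
File in Mb = 50 * 8 = 400 Mb
Throughput = 400 / 4 Mbps
Throughput = 100 Mbps

100


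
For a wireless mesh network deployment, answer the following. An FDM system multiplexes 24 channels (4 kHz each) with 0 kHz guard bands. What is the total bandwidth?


Given: 24 channels, 4 kHz each, guard = 0 kHz
Channel bandwidth = 24 * 4 = 96 kHz
Guard bands = 23 gaps * 0 kHz = 0 kHz
Total = 96 + 0 = 96 kHz

96


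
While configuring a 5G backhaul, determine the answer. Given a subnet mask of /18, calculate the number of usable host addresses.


Given: subnet mask /18
Host bits = 32 - 18 = 14
Total addresses = 2^14 = 16384
Usable hosts = 16384 - 2 (network + broadcast) = 16382

16382


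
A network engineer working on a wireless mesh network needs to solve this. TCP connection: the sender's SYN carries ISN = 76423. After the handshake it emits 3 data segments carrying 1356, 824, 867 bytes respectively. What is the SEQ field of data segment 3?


The SYN occupies sequence number ISN = 76423, so the first data byte is ISN + 1 = 76424.
SEQ of data segment i = (ISN + 1) + sum of payload sizes of segments 1..i-1.
Segment 1: SEQ = 76424, payload = 1356 bytes
Segment 2: SEQ = 77780, payload = 824 bytes
Segment 3: SEQ = 78604, payload = 867 bytes
SEQ of segment 3 = 76424 + 1356 + 824 = 78604

78604


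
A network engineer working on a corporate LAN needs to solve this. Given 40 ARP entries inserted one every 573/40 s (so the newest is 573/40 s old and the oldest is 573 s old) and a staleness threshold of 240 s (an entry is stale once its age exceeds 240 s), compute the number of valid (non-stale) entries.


Ages are k * 573/40 s for k = 1..40 (spacing = 14.3250 s).
Entry k is valid iff k * 573/40 <= 240 iff k <= 40 * 240 / 573 = 16.7539
n_valid = floor(16.7539) = 16
(n_stale = 40 - 16 = 24)

16


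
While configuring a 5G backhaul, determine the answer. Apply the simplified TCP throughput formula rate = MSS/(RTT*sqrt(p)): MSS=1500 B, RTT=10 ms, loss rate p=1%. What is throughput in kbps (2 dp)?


Given: MSS = 1500 bytes, RTT = 10 ms, loss = 1%
RTT in seconds = 10 / 1000 = 0.01
Loss rate = 1% = 0.01
sqrt(loss) = sqrt(0.01) = 0.1
Throughput (bytes/s) = 1500 / (0.01 * 0.1) = 1500000.0000
Throughput (kbps) = 1500000.0000 * 8 / 1000 = 12000.000000 -> 12000.00 kbps (2 dp)

12000.00


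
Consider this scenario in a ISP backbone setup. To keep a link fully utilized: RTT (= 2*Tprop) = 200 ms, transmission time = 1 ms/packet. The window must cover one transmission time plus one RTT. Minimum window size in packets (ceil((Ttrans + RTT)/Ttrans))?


Given: Ttrans = 1 ms, RTT = 200 ms (= 2 * Tprop, Tprop = 100 ms)
Time until first ACK returns = Ttrans + RTT = 1 + 200 = 201 ms
Need W * Ttrans >= Ttrans + RTT  ->  W >= (Ttrans + RTT) / Ttrans
(Ttrans + RTT) / Ttrans = 201 / 1 = 201
W_min = ceil(201) = 201

201


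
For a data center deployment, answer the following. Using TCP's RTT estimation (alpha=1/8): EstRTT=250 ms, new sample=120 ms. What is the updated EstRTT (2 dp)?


Given: EstRTT = 250 ms, SampleRTT = 120 ms, alpha = 1/8
New EstRTT = (1 - alpha) * EstRTT + alpha * SampleRTT
(7/8) * 250 = 218.75
(1/8) * 120 = 15
New EstRTT = 218.75 + 15 = 233.75 ms -> 233.75 ms (2 dp)

233.75


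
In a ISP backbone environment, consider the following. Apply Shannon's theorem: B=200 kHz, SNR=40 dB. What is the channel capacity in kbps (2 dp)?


Given: B = 200 kHz, SNR = 40 dB
SNR linear = 10^(40/10) = 10000
1 + SNR = 10001
log2(10001) = 13.2878566418
C = 200 * 1000 * 13.2878566418 = 2657571.3284 bps
C = 2657.571328 kbps -> 2657.57 kbps (2 dp)

2657.57


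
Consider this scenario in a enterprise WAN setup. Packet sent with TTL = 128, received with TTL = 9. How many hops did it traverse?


Given: initial TTL = 128, received TTL = 9
Hops = initial TTL - received TTL
Hops = 128 - 9 = 119

119


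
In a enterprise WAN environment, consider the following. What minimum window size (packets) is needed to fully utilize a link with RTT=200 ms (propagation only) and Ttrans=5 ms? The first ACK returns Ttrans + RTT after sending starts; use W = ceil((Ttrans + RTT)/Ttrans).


Given: Ttrans = 5 ms, RTT = 200 ms (= 2 * Tprop, Tprop = 100 ms)
Time until first ACK returns = Ttrans + RTT = 5 + 200 = 205 ms
Need W * Ttrans >= Ttrans + RTT  ->  W >= (Ttrans + RTT) / Ttrans
(Ttrans + RTT) / Ttrans = 205 / 5 = 41
W_min = ceil(41) = 41

41


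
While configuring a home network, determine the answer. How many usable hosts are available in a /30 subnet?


Given: subnet mask /30
Host bits = 32 - 30 = 2
Total addresses = 2^2 = 4
Usable hosts = 4 - 2 (network + broadcast) = 2

2


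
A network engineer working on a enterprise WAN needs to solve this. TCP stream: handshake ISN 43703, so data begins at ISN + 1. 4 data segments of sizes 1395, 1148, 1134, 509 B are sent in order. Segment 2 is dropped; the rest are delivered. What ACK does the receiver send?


SYN uses sequence number 43703; first data byte = ISN + 1 = 43704.
Segment 1: SEQ = 43704, len = 1395 B, covers [43704, 45098]
Segment 2: SEQ = 45099, len = 1148 B, covers [45099, 46246] [LOST]
Segment 3: SEQ = 46247, len = 1134 B, covers [46247, 47380]
Segment 4: SEQ = 47381, len = 509 B, covers [47381, 47889]
In-order data received: bytes [43704, 45098] (segments 1..1).
Segment 2 missing -> gap begins at byte 45099; later segments buffered out of order.
Cumulative ACK = next expected in-order byte = 43704 + 1395 = 45099

45099


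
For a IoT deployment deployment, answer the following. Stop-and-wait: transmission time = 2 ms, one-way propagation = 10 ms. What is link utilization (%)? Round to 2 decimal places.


Given: Ttrans = 2 ms, Tprop = 10 ms
RTT = 2 * Tprop = 2 * 10 = 20 ms
U = Ttrans / (Ttrans + RTT)
U = 2 / (2 + 20)
U = 2 / 22 = 0.090909
U% = 9.09%

9.09


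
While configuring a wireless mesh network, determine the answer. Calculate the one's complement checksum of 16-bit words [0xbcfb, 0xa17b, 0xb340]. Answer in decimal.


Given words: [0xbcfb, 0xa17b, 0xb340]
Step 1: Sum all words
Raw sum = 48379 + 41339 + 45888 = 135606
Step 2: Fold carry: (4534 + 2) = 4536
One's complement = ~4536 & 0xFFFF = 60999

60999


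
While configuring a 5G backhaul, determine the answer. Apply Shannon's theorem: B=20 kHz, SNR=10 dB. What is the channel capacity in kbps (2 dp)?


Given: B = 20 kHz, SNR = 10 dB
SNR linear = 10^(10/10) = 10
1 + SNR = 11
log2(11) = 3.4594316186
C = 20 * 1000 * 3.4594316186 = 69188.6324 bps
C = 69.188632 kbps -> 69.19 kbps (2 dp)

69.19


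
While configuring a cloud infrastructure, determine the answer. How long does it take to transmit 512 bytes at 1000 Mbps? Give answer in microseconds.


Given: packet = 512 bytes, bandwidth = 1000 Mbps
Packet in bits = 512 * 8 = 4096 bits
Bandwidth = 1000 * 10^6 = 1000000000 bps
Time = 4096 / 1000000000 seconds
Time in us = 4096 * 10^6 / 1000000000 = 4.096

4.096


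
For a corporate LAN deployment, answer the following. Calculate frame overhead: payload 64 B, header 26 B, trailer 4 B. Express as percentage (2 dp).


Given: payload = 64 B, header = 26 B, trailer = 4 B
Overhead bytes = header + trailer = 26 + 4 = 30
Total frame = payload + overhead = 64 + 30 = 94
Overhead % = 30 / 94 * 100 = 31.9149% -> 31.91% (2 dp)

31.91


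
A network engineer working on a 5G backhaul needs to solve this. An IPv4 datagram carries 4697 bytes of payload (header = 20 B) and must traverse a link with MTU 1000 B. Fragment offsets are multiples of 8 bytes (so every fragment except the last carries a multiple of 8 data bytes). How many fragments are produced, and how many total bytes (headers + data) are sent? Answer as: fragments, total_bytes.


Max data per non-final fragment = floor((MTU - header)/8)*8 = floor((1000 - 20)/8)*8 = floor(980/8)*8 = 976 B
Final fragment needs no 8-byte alignment: it can carry up to MTU - header = 980 B
Non-final fragments needed = ceil((payload - 980) / 976) = ceil(3717/976) = ceil(3.8084) = 4
Number of fragments = 4 + 1 = 5
Fragment sizes (data): 4 * 976 B + 793 B (last, 793 <= 980 OK)
Total bytes sent = payload + n_frags * header = 4697 + 5*20 = 4697 + 100 = 4797 B

5, 4797


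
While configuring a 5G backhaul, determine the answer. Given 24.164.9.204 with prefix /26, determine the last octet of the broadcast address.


Given: IP = 24.164.9.204, prefix = /26
Host bits = 32 - 26 = 6
Network last octet = 204 AND mask = 192
Host part size = 2^6 - 1 = 63
Broadcast last octet = 192 OR 63 = 255

255


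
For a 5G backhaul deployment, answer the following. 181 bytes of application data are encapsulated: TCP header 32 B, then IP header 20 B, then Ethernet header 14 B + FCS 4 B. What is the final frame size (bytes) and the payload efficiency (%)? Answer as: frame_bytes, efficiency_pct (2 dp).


TCP segment = 181 + 32 = 213 B
IP packet = 213 + 20 = 233 B
Ethernet frame = 233 + 14 + 4 = 251 B
Efficiency = app / frame = 181 / 251 = 0.721116 = 72.1116% -> 72.11% (2 dp)

251, 72.11


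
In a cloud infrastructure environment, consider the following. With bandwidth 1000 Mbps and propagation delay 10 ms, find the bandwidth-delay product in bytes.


Given: bandwidth = 1000 Mbps, delay = 10 ms
BDP in bits = 1000 * 10^6 * 10 / 1000
BDP in bits = 10000000
BDP in bytes = 10000000 / 8 = 1250000

1250000


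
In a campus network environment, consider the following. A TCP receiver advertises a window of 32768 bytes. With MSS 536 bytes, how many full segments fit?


Given: RWND = 32768 bytes, MSS = 536 bytes
Full segments = floor(RWND / MSS)
Full segments = floor(32768 / 536)
Full segments = floor(61.1343) = 61

61


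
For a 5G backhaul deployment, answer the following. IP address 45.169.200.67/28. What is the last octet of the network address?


Given: IP = 45.169.200.67, prefix = /28
Subnet mask = 255.255.255.240
Last octet of IP: 67
Last octet of mask: 240
Network last octet = 67 AND 240 = 64

64


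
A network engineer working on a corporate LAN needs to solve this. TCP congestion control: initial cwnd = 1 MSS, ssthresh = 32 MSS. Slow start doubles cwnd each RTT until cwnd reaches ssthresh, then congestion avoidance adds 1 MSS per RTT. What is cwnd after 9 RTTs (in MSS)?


RTT 0: cwnd = 1 MSS (initial)
RTT 1: cwnd = 2 MSS (slow start, doubled)
RTT 2: cwnd = 4 MSS (slow start, doubled)
RTT 3: cwnd = 8 MSS (slow start, doubled)
RTT 4: cwnd = 16 MSS (slow start, doubled)
RTT 5: cwnd = 32 MSS (slow start, doubled)
RTT 6: cwnd = 33 MSS (congestion avoidance, +1)
RTT 7: cwnd = 34 MSS (congestion avoidance, +1)
RTT 8: cwnd = 35 MSS (congestion avoidance, +1)
RTT 9: cwnd = 36 MSS (congestion avoidance, +1)

36


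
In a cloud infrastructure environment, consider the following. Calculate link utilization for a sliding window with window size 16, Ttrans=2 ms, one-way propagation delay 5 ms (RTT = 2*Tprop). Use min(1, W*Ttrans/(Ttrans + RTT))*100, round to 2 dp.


Given: W = 16, Ttrans = 2 ms, RTT = 10 ms (= 2 * Tprop, Tprop = 5 ms)
Cycle time = Ttrans + RTT = 2 + 10 = 12 ms (first packet sent until its ACK returns)
W * Ttrans = 16 * 2 = 32 ms of sending per cycle
W * Ttrans / (Ttrans + RTT) = 32 / 12 = 2.666667
U = min(1, 2.666667) = 1.000000
U% = 100.00%

100.00


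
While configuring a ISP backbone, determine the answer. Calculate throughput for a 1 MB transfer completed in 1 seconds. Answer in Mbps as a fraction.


Given: file = 1 MB, time = 1 s
File in Mb = 1 * 8 = 8 Mb
Throughput = 8 / 1 Mbps
Throughput = 8 Mbps

8


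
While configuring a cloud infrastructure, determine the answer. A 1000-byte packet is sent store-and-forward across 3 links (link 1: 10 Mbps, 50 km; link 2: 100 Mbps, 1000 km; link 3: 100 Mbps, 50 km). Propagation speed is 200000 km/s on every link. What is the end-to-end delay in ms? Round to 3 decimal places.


Packet = 1000 bytes = 8000 bits. Store-and-forward: sum (t_trans + t_prop) per link.
Link 1: t_trans = 8000/(10*10^6) s = 0.8000 ms; t_prop = 50/200000 s = 0.2500 ms; subtotal = 1.0500 ms
Link 2: t_trans = 8000/(100*10^6) s = 0.0800 ms; t_prop = 1000/200000 s = 5.0000 ms; subtotal = 5.0800 ms
Link 3: t_trans = 8000/(100*10^6) s = 0.0800 ms; t_prop = 50/200000 s = 0.2500 ms; subtotal = 0.3300 ms
End-to-end = 1.0500 + 5.0800 + 0.3300 = 6.4600 ms -> 6.460 ms (3 dp)

6.460


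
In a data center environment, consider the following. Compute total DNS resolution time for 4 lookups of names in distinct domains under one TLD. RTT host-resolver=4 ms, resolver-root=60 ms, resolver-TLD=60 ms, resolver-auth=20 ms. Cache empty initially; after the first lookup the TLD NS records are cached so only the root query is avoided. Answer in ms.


Lookup 1 (cold cache): local + root + TLD + auth = 4 + 60 + 60 + 20 = 144 ms
Lookups 2..4 (TLD NS cached -> skip root; new domain -> still ask TLD and auth): local + TLD + auth = 4 + 60 + 20 = 84 ms each
Remaining 3 lookups: 3 * 84 = 252 ms
Total = 144 + 252 = 396 ms

396


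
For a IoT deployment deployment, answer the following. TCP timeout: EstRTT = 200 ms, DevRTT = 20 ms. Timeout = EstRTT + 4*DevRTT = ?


Given: EstRTT = 200 ms, DevRTT = 20 ms
Timeout = EstRTT + 4 * DevRTT
4 * DevRTT = 4 * 20 = 80
Timeout = 200 + 80 = 280 ms

280


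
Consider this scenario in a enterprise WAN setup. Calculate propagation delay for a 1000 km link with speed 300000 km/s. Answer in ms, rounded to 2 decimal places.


Given: distance = 1000 km, speed = 300000 km/s
Delay = distance / speed = 1000 / 300000 seconds
Delay in ms = 1000 * 1000 / 300000
Delay = 3.3333 ms
Rounded to 2 dp = 3.33 ms

3.33


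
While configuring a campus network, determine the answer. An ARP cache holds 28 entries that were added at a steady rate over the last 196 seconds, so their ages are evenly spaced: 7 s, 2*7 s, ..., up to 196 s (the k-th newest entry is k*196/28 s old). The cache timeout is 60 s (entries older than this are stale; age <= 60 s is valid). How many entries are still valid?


Ages are k * 196/28 s for k = 1..28 (spacing = 7.0000 s).
Entry k is valid iff k * 196/28 <= 60 iff k <= 28 * 60 / 196 = 8.5714
n_valid = floor(8.5714) = 8
(n_stale = 28 - 8 = 20)

8


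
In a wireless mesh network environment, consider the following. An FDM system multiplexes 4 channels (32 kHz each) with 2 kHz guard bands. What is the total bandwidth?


Given: 4 channels, 32 kHz each, guard = 2 kHz
Channel bandwidth = 4 * 32 = 128 kHz
Guard bands = 3 gaps * 2 kHz = 6 kHz
Total = 128 + 6 = 134 kHz

134


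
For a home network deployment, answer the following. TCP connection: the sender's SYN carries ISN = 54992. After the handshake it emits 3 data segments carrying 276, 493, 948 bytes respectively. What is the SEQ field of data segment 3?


The SYN occupies sequence number ISN = 54992, so the first data byte is ISN + 1 = 54993.
SEQ of data segment i = (ISN + 1) + sum of payload sizes of segments 1..i-1.
Segment 1: SEQ = 54993, payload = 276 bytes
Segment 2: SEQ = 55269, payload = 493 bytes
Segment 3: SEQ = 55762, payload = 948 bytes
SEQ of segment 3 = 54993 + 276 + 493 = 55762

55762


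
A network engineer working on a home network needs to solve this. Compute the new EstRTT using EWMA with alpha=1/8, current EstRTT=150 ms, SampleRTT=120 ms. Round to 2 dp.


Given: EstRTT = 150 ms, SampleRTT = 120 ms, alpha = 1/8
New EstRTT = (1 - alpha) * EstRTT + alpha * SampleRTT
(7/8) * 150 = 131.25
(1/8) * 120 = 15
New EstRTT = 131.25 + 15 = 146.25 ms -> 146.25 ms (2 dp)

146.25


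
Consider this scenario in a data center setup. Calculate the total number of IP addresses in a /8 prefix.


Given: CIDR prefix /8
Host bits = 32 - 8 = 24
Total addresses = 2^24 = 16777216

16777216


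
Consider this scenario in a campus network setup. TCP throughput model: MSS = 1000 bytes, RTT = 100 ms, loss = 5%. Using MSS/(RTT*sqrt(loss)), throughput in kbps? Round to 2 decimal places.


Given: MSS = 1000 bytes, RTT = 100 ms, loss = 5%
RTT in seconds = 100 / 1000 = 0.1
Loss rate = 5% = 0.05
sqrt(loss) = sqrt(0.05) = 0.223606797750
Throughput (bytes/s) = 1000 / (0.1 * 0.223606797750) = 44721.3595
Throughput (kbps) = 44721.3595 * 8 / 1000 = 357.770876 -> 357.77 kbps (2 dp)

357.77


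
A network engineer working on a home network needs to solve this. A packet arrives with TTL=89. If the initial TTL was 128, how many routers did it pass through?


Given: initial TTL = 128, received TTL = 89
Hops = initial TTL - received TTL
Hops = 128 - 89 = 39

39


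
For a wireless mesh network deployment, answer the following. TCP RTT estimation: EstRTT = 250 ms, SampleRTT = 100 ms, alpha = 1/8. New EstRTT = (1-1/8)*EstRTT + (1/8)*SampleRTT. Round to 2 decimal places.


Given: EstRTT = 250 ms, SampleRTT = 100 ms, alpha = 1/8
New EstRTT = (1 - alpha) * EstRTT + alpha * SampleRTT
(7/8) * 250 = 218.75
(1/8) * 100 = 12.5
New EstRTT = 218.75 + 12.5 = 231.25 ms -> 231.25 ms (2 dp)

231.25


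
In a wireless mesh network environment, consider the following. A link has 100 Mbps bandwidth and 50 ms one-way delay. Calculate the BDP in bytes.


Given: bandwidth = 100 Mbps, delay = 50 ms
BDP in bits = 100 * 10^6 * 50 / 1000
BDP in bits = 5000000
BDP in bytes = 5000000 / 8 = 625000

625000


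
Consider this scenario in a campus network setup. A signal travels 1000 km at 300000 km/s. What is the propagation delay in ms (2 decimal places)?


Given: distance = 1000 km, speed = 300000 km/s
Delay = distance / speed = 1000 / 300000 seconds
Delay in ms = 1000 * 1000 / 300000
Delay = 3.3333 ms
Rounded to 2 dp = 3.33 ms

3.33


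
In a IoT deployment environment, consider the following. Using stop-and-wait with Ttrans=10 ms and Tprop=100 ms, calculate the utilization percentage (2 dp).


Given: Ttrans = 10 ms, Tprop = 100 ms
RTT = 2 * Tprop = 2 * 100 = 200 ms
U = Ttrans / (Ttrans + RTT)
U = 10 / (10 + 200)
U = 10 / 210 = 0.047619
U% = 4.76%

4.76


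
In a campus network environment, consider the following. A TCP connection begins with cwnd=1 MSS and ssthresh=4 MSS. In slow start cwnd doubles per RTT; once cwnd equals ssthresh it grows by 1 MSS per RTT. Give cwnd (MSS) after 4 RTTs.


RTT 0: cwnd = 1 MSS (initial)
RTT 1: cwnd = 2 MSS (slow start, doubled)
RTT 2: cwnd = 4 MSS (slow start, doubled)
RTT 3: cwnd = 5 MSS (congestion avoidance, +1)
RTT 4: cwnd = 6 MSS (congestion avoidance, +1)

6


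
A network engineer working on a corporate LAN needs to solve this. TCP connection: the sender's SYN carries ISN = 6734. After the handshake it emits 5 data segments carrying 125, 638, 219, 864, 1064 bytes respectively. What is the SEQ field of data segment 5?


The SYN occupies sequence number ISN = 6734, so the first data byte is ISN + 1 = 6735.
SEQ of data segment i = (ISN + 1) + sum of payload sizes of segments 1..i-1.
Segment 1: SEQ = 6735, payload = 125 bytes
Segment 2: SEQ = 6860, payload = 638 bytes
Segment 3: SEQ = 7498, payload = 219 bytes
Segment 4: SEQ = 7717, payload = 864 bytes
Segment 5: SEQ = 8581, payload = 1064 bytes
SEQ of segment 5 = 6735 + 125 + 638 + 219 + 864 = 8581

8581


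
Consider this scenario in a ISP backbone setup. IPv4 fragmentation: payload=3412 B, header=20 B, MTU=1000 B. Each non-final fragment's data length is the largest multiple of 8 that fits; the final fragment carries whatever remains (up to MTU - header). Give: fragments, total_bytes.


Max data per non-final fragment = floor((MTU - header)/8)*8 = floor((1000 - 20)/8)*8 = floor(980/8)*8 = 976 B
Final fragment needs no 8-byte alignment: it can carry up to MTU - header = 980 B
Non-final fragments needed = ceil((payload - 980) / 976) = ceil(2432/976) = ceil(2.4918) = 3
Number of fragments = 3 + 1 = 4
Fragment sizes (data): 3 * 976 B + 484 B (last, 484 <= 980 OK)
Total bytes sent = payload + n_frags * header = 3412 + 4*20 = 3412 + 80 = 3492 B

4, 3492


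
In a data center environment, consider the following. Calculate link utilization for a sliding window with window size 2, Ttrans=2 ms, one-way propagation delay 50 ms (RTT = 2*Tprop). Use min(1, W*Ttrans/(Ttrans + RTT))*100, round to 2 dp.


Given: W = 2, Ttrans = 2 ms, RTT = 100 ms (= 2 * Tprop, Tprop = 50 ms)
Cycle time = Ttrans + RTT = 2 + 100 = 102 ms (first packet sent until its ACK returns)
W * Ttrans = 2 * 2 = 4 ms of sending per cycle
W * Ttrans / (Ttrans + RTT) = 4 / 102 = 0.039216
U = min(1, 0.039216) = 0.039216
U% = 3.92%

3.92


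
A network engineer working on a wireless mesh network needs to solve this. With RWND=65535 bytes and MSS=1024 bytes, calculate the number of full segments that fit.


Given: RWND = 65535 bytes, MSS = 1024 bytes
Full segments = floor(RWND / MSS)
Full segments = floor(65535 / 1024)
Full segments = floor(63.999) = 63

63


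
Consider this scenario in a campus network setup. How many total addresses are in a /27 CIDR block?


Given: CIDR prefix /27
Host bits = 32 - 27 = 5
Total addresses = 2^5 = 32

32


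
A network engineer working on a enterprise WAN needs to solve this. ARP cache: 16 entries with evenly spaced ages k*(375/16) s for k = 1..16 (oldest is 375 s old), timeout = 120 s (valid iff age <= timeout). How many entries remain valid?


Ages are k * 375/16 s for k = 1..16 (spacing = 23.4375 s).
Entry k is valid iff k * 375/16 <= 120 iff k <= 16 * 120 / 375 = 5.1200
n_valid = floor(5.1200) = 5
(n_stale = 16 - 5 = 11)

5


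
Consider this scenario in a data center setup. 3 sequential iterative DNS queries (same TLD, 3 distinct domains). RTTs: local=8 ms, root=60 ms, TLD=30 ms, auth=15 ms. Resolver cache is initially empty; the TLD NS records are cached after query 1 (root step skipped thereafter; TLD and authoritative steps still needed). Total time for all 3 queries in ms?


Lookup 1 (cold cache): local + root + TLD + auth = 8 + 60 + 30 + 15 = 113 ms
Lookups 2..3 (TLD NS cached -> skip root; new domain -> still ask TLD and auth): local + TLD + auth = 8 + 30 + 15 = 53 ms each
Remaining 2 lookups: 2 * 53 = 106 ms
Total = 113 + 106 = 219 ms

219


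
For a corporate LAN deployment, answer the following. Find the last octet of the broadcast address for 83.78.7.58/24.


Given: IP = 83.78.7.58, prefix = /24
Host bits = 32 - 24 = 8
Network last octet = 58 AND mask = 0
Host part size = 2^8 - 1 = 255
Broadcast last octet = 0 OR 255 = 255

255


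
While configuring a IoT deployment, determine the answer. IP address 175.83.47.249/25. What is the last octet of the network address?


Given: IP = 175.83.47.249, prefix = /25
Subnet mask = 255.255.255.128
Last octet of IP: 249
Last octet of mask: 128
Network last octet = 249 AND 128 = 128

128


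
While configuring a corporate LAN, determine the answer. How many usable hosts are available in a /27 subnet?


Given: subnet mask /27
Host bits = 32 - 27 = 5
Total addresses = 2^5 = 32
Usable hosts = 32 - 2 (network + broadcast) = 30

30


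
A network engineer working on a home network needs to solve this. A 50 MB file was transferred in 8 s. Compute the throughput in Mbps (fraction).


Given: file = 50 MB, time = 8 s
File in Mb = 50 * 8 = 400 Mb
Throughput = 400 / 8 Mbps
Throughput = 50 Mbps

50


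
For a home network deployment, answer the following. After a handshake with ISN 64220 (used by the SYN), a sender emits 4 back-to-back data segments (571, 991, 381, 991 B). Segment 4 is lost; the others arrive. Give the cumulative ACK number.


SYN uses sequence number 64220; first data byte = ISN + 1 = 64221.
Segment 1: SEQ = 64221, len = 571 B, covers [64221, 64791]
Segment 2: SEQ = 64792, len = 991 B, covers [64792, 65782]
Segment 3: SEQ = 65783, len = 381 B, covers [65783, 66163]
Segment 4: SEQ = 66164, len = 991 B, covers [66164, 67154] [LOST]
In-order data received: bytes [64221, 66163] (segments 1..3).
Segment 4 missing -> gap begins at byte 66164.
Cumulative ACK = next expected in-order byte = 64221 + 571 + 991 + 381 = 66164

66164


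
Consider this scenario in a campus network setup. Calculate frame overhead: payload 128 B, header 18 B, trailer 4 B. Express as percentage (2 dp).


Given: payload = 128 B, header = 18 B, trailer = 4 B
Overhead bytes = header + trailer = 18 + 4 = 22
Total frame = payload + overhead = 128 + 22 = 150
Overhead % = 22 / 150 * 100 = 14.6667% -> 14.67% (2 dp)

14.67


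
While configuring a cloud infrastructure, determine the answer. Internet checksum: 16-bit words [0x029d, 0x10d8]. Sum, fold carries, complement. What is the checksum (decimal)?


Given words: [0x029d, 0x10d8]
Step 1: Sum all words
Raw sum = 669 + 4312 = 4981
One's complement = ~4981 & 0xFFFF = 60554

60554


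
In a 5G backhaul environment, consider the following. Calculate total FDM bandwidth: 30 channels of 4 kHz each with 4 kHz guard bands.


Given: 30 channels, 4 kHz each, guard = 4 kHz
Channel bandwidth = 30 * 4 = 120 kHz
Guard bands = 29 gaps * 4 kHz = 116 kHz
Total = 120 + 116 = 236 kHz

236


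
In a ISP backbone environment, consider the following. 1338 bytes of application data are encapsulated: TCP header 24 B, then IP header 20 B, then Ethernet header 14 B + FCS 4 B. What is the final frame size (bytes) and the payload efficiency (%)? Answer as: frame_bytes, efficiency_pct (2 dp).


TCP segment = 1338 + 24 = 1362 B
IP packet = 1362 + 20 = 1382 B
Ethernet frame = 1382 + 14 + 4 = 1400 B
Efficiency = app / frame = 1338 / 1400 = 0.955714 = 95.5714% -> 95.57% (2 dp)

1400, 95.57


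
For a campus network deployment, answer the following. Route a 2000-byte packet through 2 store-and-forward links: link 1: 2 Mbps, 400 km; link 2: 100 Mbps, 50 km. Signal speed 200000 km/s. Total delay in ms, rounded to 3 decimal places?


Packet = 2000 bytes = 16000 bits. Store-and-forward: sum (t_trans + t_prop) per link.
Link 1: t_trans = 16000/(2*10^6) s = 8.0000 ms; t_prop = 400/200000 s = 2.0000 ms; subtotal = 10.0000 ms
Link 2: t_trans = 16000/(100*10^6) s = 0.1600 ms; t_prop = 50/200000 s = 0.2500 ms; subtotal = 0.4100 ms
End-to-end = 10.0000 + 0.4100 = 10.4100 ms -> 10.410 ms (3 dp)

10.410


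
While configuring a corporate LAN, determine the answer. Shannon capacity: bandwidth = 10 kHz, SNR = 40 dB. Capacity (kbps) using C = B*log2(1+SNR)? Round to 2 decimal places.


Given: B = 10 kHz, SNR = 40 dB
SNR linear = 10^(40/10) = 10000
1 + SNR = 10001
log2(10001) = 13.2878566418
C = 10 * 1000 * 13.2878566418 = 132878.5664 bps
C = 132.878566 kbps -> 132.88 kbps (2 dp)

132.88


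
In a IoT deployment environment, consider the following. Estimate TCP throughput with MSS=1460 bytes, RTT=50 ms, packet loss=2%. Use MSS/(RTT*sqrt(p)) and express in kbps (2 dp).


Given: MSS = 1460 bytes, RTT = 50 ms, loss = 2%
RTT in seconds = 50 / 1000 = 0.05
Loss rate = 2% = 0.02
sqrt(loss) = sqrt(0.02) = 0.141421356237
Throughput (bytes/s) = 1460 / (0.05 * 0.141421356237) = 206475.1801
Throughput (kbps) = 206475.1801 * 8 / 1000 = 1651.801441 -> 1651.80 kbps (2 dp)

1651.80
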